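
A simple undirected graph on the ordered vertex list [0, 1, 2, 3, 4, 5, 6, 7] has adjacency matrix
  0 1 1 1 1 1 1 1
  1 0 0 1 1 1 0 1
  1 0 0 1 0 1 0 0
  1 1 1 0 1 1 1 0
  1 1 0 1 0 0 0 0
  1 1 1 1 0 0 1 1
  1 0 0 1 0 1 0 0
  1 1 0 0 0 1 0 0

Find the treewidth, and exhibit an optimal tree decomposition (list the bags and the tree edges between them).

The largest bag has 4 vertices, giving width 3; this decomposition certifies tw(G) ≤ 3. On the other hand G contains the 4-clique {0, 1, 3, 4}. A clique must lie in a single bag of any decomposition, so no decomposition can have width below 3. Therefore the treewidth is 3.

Treewidth 3.
Bags: B1 = {0, 1, 5, 7}  B2 = {0, 1, 3, 5}  B3 = {0, 1, 3, 4}  B4 = {0, 2, 3, 5}  B5 = {0, 3, 5, 6}
Tree: B1–B2, B2–B3, B2–B4, B2–B5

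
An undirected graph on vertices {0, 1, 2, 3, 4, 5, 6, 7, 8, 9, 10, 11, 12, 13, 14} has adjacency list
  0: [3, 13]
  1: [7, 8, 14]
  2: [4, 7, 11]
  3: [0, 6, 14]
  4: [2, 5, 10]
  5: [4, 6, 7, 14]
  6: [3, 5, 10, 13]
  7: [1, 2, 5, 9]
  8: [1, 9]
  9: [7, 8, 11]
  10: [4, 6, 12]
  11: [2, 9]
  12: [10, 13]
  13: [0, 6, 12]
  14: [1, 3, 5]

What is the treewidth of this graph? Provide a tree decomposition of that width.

Treewidth 3.
One such decomposition:
Bags: B1 = {1, 8, 9, 11}  B2 = {1, 7, 9, 11}  B3 = {1, 2, 7, 11}  B4 = {1, 2, 7, 14}  B5 = {2, 5, 7, 14}  B6 = {2, 4, 5, 14}  B7 = {3, 4, 5, 14}  B8 = {3, 4, 5, 6}  B9 = {3, 4, 6, 10}  B10 = {0, 3, 6, 10}  B11 = {0, 6, 10, 13}  B12 = {0, 10, 12, 13}
Tree: B1–B2, B2–B3, B3–B4, B4–B5, B5–B6, B6–B7, B7–B8, B8–B9, B9–B10, B10–B11, B11–B12

The largest bag has 4 vertices, giving width 3; this decomposition certifies tw(G) ≤ 3. For the lower bound: the 4 vertex sets {8,9,11}, {1}, {7}, {2,4,5,14} are disjoint, each induces a connected subgraph, and every pair is joined by at least one edge of G. Contracting each set to a single vertex therefore yields K_{4} as a minor, and since treewidth is minor-monotone, tw(G) ≥ tw(K_{4}) = 3. Therefore the treewidth is 3.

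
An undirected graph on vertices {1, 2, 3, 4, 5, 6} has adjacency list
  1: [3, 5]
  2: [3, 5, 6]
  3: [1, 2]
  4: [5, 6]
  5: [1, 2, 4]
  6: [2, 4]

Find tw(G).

2

A width-2 tree decomposition is:
Bags: B1 = {1, 3, 5}  B2 = {2, 3, 5}  B3 = {2, 4, 5}  B4 = {2, 4, 6}
Tree: B1–B2, B2–B3, B3–B4
Every bag has size at most 3, so the width is 3 − 1 = 2 and tw(G) ≤ 2. The edges 1–3–2–5–1 form a cycle, so G is not a tree and its treewidth is at least 2. Combining the bounds, tw(G) = 2.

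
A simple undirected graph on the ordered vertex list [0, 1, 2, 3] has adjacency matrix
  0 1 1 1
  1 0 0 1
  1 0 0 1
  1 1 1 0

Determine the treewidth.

A width-2 tree decomposition is:
Bags: B1 = {0, 2, 3}  B2 = {0, 1, 3}
Tree: B1–B2
Every bag has size at most 3, so the width is 3 − 1 = 2 and tw(G) ≤ 2. On the other hand G contains the 3-clique {0, 1, 3}. A clique must lie in a single bag of any decomposition, so no decomposition can have width below 2. Combining the bounds, tw(G) = 2.

2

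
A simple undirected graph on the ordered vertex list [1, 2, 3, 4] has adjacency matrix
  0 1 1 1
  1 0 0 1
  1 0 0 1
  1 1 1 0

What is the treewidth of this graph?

2

A width-2 tree decomposition is:
Bags: B1 = {1, 3, 4}  B2 = {1, 2, 4}
Tree: B1–B2
Each bag holds 3 vertices, so the decomposition has width 2, which upper-bounds the treewidth. For the lower bound, the 3 vertices {1, 2, 4} are pairwise adjacent, and any tree decomposition puts a clique entirely inside one bag — forcing width ≥ 2. The upper and lower bounds meet at 2, so that is the treewidth.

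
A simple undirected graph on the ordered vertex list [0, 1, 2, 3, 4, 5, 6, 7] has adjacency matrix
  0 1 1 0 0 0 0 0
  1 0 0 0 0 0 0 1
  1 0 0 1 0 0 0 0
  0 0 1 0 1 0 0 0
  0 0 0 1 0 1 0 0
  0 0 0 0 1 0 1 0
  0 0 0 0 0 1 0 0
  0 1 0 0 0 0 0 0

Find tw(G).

1

A width-1 tree decomposition is:
Bags: B1 = {1, 7}  B2 = {0, 1}  B3 = {0, 2}  B4 = {2, 3}  B5 = {3, 4}  B6 = {4, 5}  B7 = {5, 6}
Tree: B1–B2, B2–B3, B3–B4, B4–B5, B5–B6, B6–B7
Each bag holds 2 vertices, so the decomposition has width 1, which upper-bounds the treewidth. Since G has at least one edge (e.g. 7–1), it is not an edgeless graph, so tw(G) ≥ 1. The upper and lower bounds meet at 1, so that is the treewidth.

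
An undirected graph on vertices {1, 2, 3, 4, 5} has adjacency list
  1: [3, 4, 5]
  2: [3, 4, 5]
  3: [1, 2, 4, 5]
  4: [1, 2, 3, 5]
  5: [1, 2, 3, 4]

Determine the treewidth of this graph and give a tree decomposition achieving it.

Every bag has size at most 4, so the width is 4 − 1 = 3 and tw(G) ≤ 3. For the lower bound, the 4 vertices {1, 3, 4, 5} are pairwise adjacent, and any tree decomposition puts a clique entirely inside one bag — forcing width ≥ 3. The upper and lower bounds meet at 3, so that is the treewidth.

Treewidth 3.
One optimal decomposition is:
Bags: B1 = {1, 3, 4, 5}  B2 = {2, 3, 4, 5}
Tree: B1–B2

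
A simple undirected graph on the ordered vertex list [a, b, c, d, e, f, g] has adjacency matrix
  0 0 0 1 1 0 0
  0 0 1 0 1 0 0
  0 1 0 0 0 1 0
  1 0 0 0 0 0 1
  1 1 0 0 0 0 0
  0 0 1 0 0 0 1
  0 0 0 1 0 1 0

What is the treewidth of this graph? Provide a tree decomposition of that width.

Treewidth 2.
One such decomposition:
Bags: B1 = {a, b, e}  B2 = {a, b, d}  B3 = {b, d, g}  B4 = {b, f, g}  B5 = {b, c, f}
Tree: B1–B2, B2–B3, B3–B4, B4–B5

The largest bag has 3 vertices, giving width 2; this decomposition certifies tw(G) ≤ 2. For the lower bound, G contains the cycle b–e–a–d–g–f–c–b, so G is not a forest; only forests have treewidth ≤ 1, hence tw(G) ≥ 2. Hence tw(G) = 2 exactly.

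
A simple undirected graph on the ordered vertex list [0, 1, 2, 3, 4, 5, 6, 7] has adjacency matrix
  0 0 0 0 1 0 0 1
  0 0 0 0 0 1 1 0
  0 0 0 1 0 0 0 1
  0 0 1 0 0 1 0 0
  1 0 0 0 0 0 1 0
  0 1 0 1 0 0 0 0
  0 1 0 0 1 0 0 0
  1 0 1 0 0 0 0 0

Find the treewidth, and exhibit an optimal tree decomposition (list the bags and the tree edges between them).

Treewidth 2.
One such decomposition:
Bags: B1 = {1, 4, 6}  B2 = {0, 1, 4}  B3 = {0, 1, 7}  B4 = {1, 2, 7}  B5 = {1, 2, 3}  B6 = {1, 3, 5}
Tree: B1–B2, B2–B3, B3–B4, B4–B5, B5–B6

The largest bag has 3 vertices, giving width 2; this decomposition certifies tw(G) ≤ 2. For the lower bound, G contains the cycle 1–6–4–0–7–2–3–5–1, so G is not a forest; only forests have treewidth ≤ 1, hence tw(G) ≥ 2. The upper and lower bounds meet at 2, so that is the treewidth.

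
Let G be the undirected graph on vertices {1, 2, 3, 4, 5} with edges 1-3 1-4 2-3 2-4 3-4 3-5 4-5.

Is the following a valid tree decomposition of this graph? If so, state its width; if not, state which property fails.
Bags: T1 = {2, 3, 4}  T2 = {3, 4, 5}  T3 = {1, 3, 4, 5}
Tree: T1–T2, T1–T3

No — bags containing vertex 5 are not connected in the tree.

A tree decomposition must satisfy three properties: every vertex lies in some bag; for every edge, both endpoints lie together in some bag; and for every vertex, the bags containing it form a connected subtree. Here bags containing vertex 5 are not connected in the tree, so the decomposition is invalid.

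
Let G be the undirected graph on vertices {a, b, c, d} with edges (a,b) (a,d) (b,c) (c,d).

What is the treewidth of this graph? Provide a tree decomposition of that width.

Each bag holds 3 vertices, so the decomposition has width 2, which upper-bounds the treewidth. Since d–c–b–a–d is a cycle in G, G is not acyclic. Forests are exactly the graphs of treewidth ≤ 1, so tw(G) ≥ 2. The upper and lower bounds meet at 2, so that is the treewidth.

Treewidth 2.
Bags: B1 = {b, c, d}  B2 = {a, b, d}
Tree: B1–B2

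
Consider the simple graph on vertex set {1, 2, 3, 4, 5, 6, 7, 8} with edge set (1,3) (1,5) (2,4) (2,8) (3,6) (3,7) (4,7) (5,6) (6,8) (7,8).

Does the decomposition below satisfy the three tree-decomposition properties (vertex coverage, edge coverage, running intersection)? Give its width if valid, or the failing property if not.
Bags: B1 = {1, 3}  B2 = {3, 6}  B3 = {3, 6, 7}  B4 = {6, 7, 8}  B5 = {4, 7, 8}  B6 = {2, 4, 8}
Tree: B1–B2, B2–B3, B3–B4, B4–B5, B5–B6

A tree decomposition must satisfy three properties: every vertex lies in some bag; for every edge, both endpoints lie together in some bag; and for every vertex, the bags containing it form a connected subtree. Here vertex 5 appears in no bag, so the decomposition is invalid.

No — vertex 5 appears in no bag.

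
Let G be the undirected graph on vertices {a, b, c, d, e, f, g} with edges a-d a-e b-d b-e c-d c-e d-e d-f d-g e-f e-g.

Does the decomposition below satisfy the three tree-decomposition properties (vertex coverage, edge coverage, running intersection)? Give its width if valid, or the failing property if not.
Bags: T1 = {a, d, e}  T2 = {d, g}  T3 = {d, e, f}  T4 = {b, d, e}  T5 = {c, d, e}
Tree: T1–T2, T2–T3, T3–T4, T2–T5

No — edge (e,g) lies in no bag.

A tree decomposition must satisfy three properties: every vertex lies in some bag; for every edge, both endpoints lie together in some bag; and for every vertex, the bags containing it form a connected subtree. Here edge (e,g) lies in no bag, so the decomposition is invalid.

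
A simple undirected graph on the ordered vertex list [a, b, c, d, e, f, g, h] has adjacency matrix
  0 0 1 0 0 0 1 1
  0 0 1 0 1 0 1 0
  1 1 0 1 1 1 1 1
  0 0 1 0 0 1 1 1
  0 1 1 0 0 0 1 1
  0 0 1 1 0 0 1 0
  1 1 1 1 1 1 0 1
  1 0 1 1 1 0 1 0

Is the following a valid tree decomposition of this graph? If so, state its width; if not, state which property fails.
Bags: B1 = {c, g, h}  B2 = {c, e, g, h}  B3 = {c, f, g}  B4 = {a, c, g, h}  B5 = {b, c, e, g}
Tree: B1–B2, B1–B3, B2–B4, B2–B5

A tree decomposition must satisfy three properties: every vertex lies in some bag; for every edge, both endpoints lie together in some bag; and for every vertex, the bags containing it form a connected subtree. Here vertex d appears in no bag, so the decomposition is invalid.

No — vertex d appears in no bag.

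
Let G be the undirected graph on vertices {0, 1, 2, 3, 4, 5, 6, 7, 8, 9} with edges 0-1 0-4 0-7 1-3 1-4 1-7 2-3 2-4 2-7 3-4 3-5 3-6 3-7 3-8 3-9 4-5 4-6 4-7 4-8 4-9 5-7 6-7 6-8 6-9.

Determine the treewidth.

A width-3 tree decomposition is:
Bags: B1 = {3, 4, 6, 7}  B2 = {3, 4, 6, 8}  B3 = {1, 3, 4, 7}  B4 = {0, 1, 4, 7}  B5 = {3, 4, 6, 9}  B6 = {2, 3, 4, 7}  B7 = {3, 4, 5, 7}
Tree: B1–B2, B1–B3, B3–B4, B2–B5, B3–B6, B3–B7
Every bag has size at most 4, so the width is 4 − 1 = 3 and tw(G) ≤ 3. Conversely, {0, 1, 4, 7} is a clique of size 4, and the vertices of any clique must share a bag in every tree decomposition; so some bag has ≥ 4 vertices and tw(G) ≥ 3. Therefore the treewidth is 3.

3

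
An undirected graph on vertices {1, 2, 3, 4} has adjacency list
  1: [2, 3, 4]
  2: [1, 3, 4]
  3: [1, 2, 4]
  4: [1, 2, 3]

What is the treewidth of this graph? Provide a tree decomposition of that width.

With just one bag of size 4, the width is 4 − 1 = 3, so tw(G) ≤ 3. On the other hand G contains the 4-clique {1, 2, 3, 4}. A clique must lie in a single bag of any decomposition, so no decomposition can have width below 3. Therefore the treewidth is 3.

Treewidth 3.
Bags: B1 = {1, 2, 3, 4}
Tree: (single bag)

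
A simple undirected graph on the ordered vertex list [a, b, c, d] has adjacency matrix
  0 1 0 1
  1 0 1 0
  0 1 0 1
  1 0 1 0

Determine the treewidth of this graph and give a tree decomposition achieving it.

Treewidth 2.
One optimal decomposition is:
Bags: B1 = {a, c, d}  B2 = {a, b, c}
Tree: B1–B2

Each bag holds 3 vertices, so the decomposition has width 2, which upper-bounds the treewidth. Since c–d–a–b–c is a cycle in G, G is not acyclic. Forests are exactly the graphs of treewidth ≤ 1, so tw(G) ≥ 2. Combining the bounds, tw(G) = 2.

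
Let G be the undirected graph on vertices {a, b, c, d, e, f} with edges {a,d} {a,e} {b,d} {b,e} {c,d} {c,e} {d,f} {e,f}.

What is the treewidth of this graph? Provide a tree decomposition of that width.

Treewidth 2.
One optimal decomposition is:
Bags: B1 = {c, d, e}  B2 = {b, d, e}  B3 = {a, d, e}  B4 = {d, e, f}
Tree: B1–B2, B2–B3, B3–B4

Every bag has size at most 3, so the width is 3 − 1 = 2 and tw(G) ≤ 2. The edges e–c–d–b–e form a cycle, so G is not a tree and its treewidth is at least 2. Hence tw(G) = 2 exactly.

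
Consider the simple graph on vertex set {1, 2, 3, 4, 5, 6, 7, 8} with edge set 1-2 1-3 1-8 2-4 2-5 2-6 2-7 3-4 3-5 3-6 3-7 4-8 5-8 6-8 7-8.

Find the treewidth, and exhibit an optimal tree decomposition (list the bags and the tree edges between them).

Treewidth 3.
One such decomposition:
Bags: B1 = {2, 3, 4, 8}  B2 = {2, 3, 5, 8}  B3 = {2, 3, 7, 8}  B4 = {1, 2, 3, 8}  B5 = {2, 3, 6, 8}
Tree: B1–B2, B2–B3, B3–B4, B4–B5

The largest bag has 4 vertices, giving width 3; this decomposition certifies tw(G) ≤ 3. For the lower bound: the 4 vertex sets {2,4}, {5,8}, {3}, {7} are disjoint, each induces a connected subgraph, and every pair is joined by at least one edge of G. Contracting each set to a single vertex therefore yields K_{4} as a minor, and since treewidth is minor-monotone, tw(G) ≥ tw(K_{4}) = 3. Combining the bounds, tw(G) = 3.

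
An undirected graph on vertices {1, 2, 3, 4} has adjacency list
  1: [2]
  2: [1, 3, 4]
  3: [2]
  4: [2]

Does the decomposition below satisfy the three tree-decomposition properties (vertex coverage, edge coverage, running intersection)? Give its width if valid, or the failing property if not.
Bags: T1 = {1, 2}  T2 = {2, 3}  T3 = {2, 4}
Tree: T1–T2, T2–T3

Yes; width 1.

Every vertex of G appears in some bag (union = {1, 2, 3, 4}); every edge is covered by a bag; and for each vertex v the set of bags containing v is connected in the bag tree. The decomposition is therefore valid. The largest bag has 2 vertices, so the width is 1.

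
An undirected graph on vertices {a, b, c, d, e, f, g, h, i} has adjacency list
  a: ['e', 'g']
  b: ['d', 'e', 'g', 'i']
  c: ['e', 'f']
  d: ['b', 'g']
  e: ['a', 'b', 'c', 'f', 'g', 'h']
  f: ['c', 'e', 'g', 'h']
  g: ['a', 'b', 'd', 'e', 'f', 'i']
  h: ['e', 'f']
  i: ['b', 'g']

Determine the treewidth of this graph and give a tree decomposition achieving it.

Every bag has size at most 3, so the width is 3 − 1 = 2 and tw(G) ≤ 2. Conversely, {a, e, g} is a clique of size 3, and the vertices of any clique must share a bag in every tree decomposition; so some bag has ≥ 3 vertices and tw(G) ≥ 2. The upper and lower bounds meet at 2, so that is the treewidth.

Treewidth 2.
One such decomposition:
Bags: B1 = {e, f, h}  B2 = {e, f, g}  B3 = {c, e, f}  B4 = {b, e, g}  B5 = {b, d, g}  B6 = {b, g, i}  B7 = {a, e, g}
Tree: B1–B2, B2–B3, B2–B4, B4–B5, B5–B6, B2–B7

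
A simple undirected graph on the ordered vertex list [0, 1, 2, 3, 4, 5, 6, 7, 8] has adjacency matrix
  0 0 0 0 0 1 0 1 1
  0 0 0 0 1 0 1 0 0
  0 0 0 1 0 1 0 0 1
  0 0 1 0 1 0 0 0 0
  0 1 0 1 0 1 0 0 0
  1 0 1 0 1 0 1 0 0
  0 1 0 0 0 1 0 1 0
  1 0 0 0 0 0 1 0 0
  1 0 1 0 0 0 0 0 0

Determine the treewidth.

3

A width-3 tree decomposition is:
Bags: B1 = {0, 2, 7, 8}  B2 = {0, 2, 5, 7}  B3 = {2, 5, 6, 7}  B4 = {2, 3, 5, 6}  B5 = {3, 4, 5, 6}  B6 = {1, 3, 4, 6}
Tree: B1–B2, B2–B3, B3–B4, B4–B5, B5–B6
Every bag has size at most 4, so the width is 4 − 1 = 3 and tw(G) ≤ 3. For the lower bound: the 4 vertex sets {0,7,8}, {2}, {5}, {1,3,4,6} are disjoint, each induces a connected subgraph, and every pair is joined by at least one edge of G. Contracting each set to a single vertex therefore yields K_{4} as a minor, and since treewidth is minor-monotone, tw(G) ≥ tw(K_{4}) = 3. The upper and lower bounds meet at 3, so that is the treewidth.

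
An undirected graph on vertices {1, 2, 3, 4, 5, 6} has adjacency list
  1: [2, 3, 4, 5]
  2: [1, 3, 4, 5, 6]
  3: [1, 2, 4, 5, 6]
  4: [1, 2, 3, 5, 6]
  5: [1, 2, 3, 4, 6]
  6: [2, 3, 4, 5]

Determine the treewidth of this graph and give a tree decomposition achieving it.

Each bag holds 5 vertices, so the decomposition has width 4, which upper-bounds the treewidth. For the lower bound, the 5 vertices {1, 2, 3, 4, 5} are pairwise adjacent, and any tree decomposition puts a clique entirely inside one bag — forcing width ≥ 4. The upper and lower bounds meet at 4, so that is the treewidth.

Treewidth 4.
One optimal decomposition is:
Bags: B1 = {1, 2, 3, 4, 5}  B2 = {2, 3, 4, 5, 6}
Tree: B1–B2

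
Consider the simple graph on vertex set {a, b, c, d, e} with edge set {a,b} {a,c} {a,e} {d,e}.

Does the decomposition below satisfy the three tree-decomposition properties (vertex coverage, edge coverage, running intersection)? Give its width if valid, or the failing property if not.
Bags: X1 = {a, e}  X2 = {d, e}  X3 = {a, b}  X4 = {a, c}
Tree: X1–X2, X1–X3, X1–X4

Yes; width 1.

Checking the three conditions: (i) the bags cover all of {a, b, c, d, e}; (ii) for each edge, some bag contains both endpoints; (iii) the bags containing any fixed vertex form a subtree. All hold, so the decomposition is valid with width 2 − 1 = 1.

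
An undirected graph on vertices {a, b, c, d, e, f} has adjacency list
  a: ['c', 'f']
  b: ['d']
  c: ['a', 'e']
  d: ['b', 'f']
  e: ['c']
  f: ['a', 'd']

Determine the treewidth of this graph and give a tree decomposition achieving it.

Every bag has size at most 2, so the width is 2 − 1 = 1 and tw(G) ≤ 1. Any graph with an edge has treewidth ≥ 1, and G has the edge b–d. Hence tw(G) = 1 exactly.

Treewidth 1.
Bags: B1 = {b, d}  B2 = {d, f}  B3 = {a, f}  B4 = {a, c}  B5 = {c, e}
Tree: B1–B2, B2–B3, B3–B4, B4–B5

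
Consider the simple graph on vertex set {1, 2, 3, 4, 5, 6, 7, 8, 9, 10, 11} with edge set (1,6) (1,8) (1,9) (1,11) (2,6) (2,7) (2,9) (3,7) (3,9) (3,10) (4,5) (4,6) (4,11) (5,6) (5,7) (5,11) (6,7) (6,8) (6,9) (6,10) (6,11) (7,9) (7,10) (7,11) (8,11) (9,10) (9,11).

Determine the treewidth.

A width-3 tree decomposition is:
Bags: B1 = {5, 6, 7, 11}  B2 = {6, 7, 9, 11}  B3 = {2, 6, 7, 9}  B4 = {1, 6, 9, 11}  B5 = {6, 7, 9, 10}  B6 = {4, 5, 6, 11}  B7 = {3, 7, 9, 10}  B8 = {1, 6, 8, 11}
Tree: B1–B2, B2–B3, B2–B4, B2–B5, B1–B6, B5–B7, B4–B8
The largest bag has 4 vertices, giving width 3; this decomposition certifies tw(G) ≤ 3. Conversely, {3, 7, 9, 10} is a clique of size 4, and the vertices of any clique must share a bag in every tree decomposition; so some bag has ≥ 4 vertices and tw(G) ≥ 3. The upper and lower bounds meet at 3, so that is the treewidth.

3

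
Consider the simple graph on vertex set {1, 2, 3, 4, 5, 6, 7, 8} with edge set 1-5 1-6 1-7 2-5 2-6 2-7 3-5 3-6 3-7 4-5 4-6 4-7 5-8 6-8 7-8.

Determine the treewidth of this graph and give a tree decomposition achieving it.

Every bag has size at most 4, so the width is 4 − 1 = 3 and tw(G) ≤ 3. For the lower bound: the 4 vertex sets {3,5}, {6,8}, {7}, {4} are disjoint, each induces a connected subgraph, and every pair is joined by at least one edge of G. Contracting each set to a single vertex therefore yields K_{4} as a minor, and since treewidth is minor-monotone, tw(G) ≥ tw(K_{4}) = 3. Hence tw(G) = 3 exactly.

Treewidth 3.
One such decomposition:
Bags: B1 = {3, 5, 6, 7}  B2 = {5, 6, 7, 8}  B3 = {4, 5, 6, 7}  B4 = {1, 5, 6, 7}  B5 = {2, 5, 6, 7}
Tree: B1–B2, B2–B3, B3–B4, B4–B5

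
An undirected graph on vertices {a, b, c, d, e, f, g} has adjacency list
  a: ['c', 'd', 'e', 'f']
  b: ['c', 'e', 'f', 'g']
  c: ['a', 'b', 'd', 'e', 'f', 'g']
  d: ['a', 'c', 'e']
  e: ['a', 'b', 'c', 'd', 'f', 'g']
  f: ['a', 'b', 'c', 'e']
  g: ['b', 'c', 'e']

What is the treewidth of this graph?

A width-3 tree decomposition is:
Bags: B1 = {a, c, d, e}  B2 = {a, c, e, f}  B3 = {b, c, e, f}  B4 = {b, c, e, g}
Tree: B1–B2, B2–B3, B3–B4
Every bag has size at most 4, so the width is 4 − 1 = 3 and tw(G) ≤ 3. Conversely, {a, c, d, e} is a clique of size 4, and the vertices of any clique must share a bag in every tree decomposition; so some bag has ≥ 4 vertices and tw(G) ≥ 3. Therefore the treewidth is 3.

3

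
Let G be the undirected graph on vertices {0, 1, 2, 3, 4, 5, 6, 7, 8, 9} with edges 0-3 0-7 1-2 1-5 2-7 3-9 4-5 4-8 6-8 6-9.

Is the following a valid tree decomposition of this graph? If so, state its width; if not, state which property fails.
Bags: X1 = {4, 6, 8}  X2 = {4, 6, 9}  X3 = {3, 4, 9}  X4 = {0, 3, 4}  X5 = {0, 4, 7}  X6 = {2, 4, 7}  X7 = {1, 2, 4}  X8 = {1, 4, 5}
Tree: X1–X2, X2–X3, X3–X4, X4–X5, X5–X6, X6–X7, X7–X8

Checking the three conditions: (i) the bags cover all of {0, 1, 2, 3, 4, 5, 6, 7, 8, 9}; (ii) for each edge, some bag contains both endpoints; (iii) the bags containing any fixed vertex form a subtree. All hold, so the decomposition is valid with width 3 − 1 = 2.

Yes; width 2.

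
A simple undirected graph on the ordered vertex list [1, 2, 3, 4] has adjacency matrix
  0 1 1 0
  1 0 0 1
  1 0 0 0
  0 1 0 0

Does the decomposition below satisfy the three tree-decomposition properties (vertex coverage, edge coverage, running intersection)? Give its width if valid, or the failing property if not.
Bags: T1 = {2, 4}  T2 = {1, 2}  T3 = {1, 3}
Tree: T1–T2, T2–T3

Checking the three conditions: (i) the bags cover all of {1, 2, 3, 4}; (ii) for each edge, some bag contains both endpoints; (iii) the bags containing any fixed vertex form a subtree. All hold, so the decomposition is valid with width 2 − 1 = 1.

Yes; width 1.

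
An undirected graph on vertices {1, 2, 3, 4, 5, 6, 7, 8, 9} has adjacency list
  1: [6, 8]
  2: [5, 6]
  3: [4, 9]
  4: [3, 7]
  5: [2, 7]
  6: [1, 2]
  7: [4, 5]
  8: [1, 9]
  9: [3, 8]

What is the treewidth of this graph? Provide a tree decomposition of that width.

Each bag holds 3 vertices, so the decomposition has width 2, which upper-bounds the treewidth. Since 2–6–1–8–9–3–4–7–5–2 is a cycle in G, G is not acyclic. Forests are exactly the graphs of treewidth ≤ 1, so tw(G) ≥ 2. Combining the bounds, tw(G) = 2.

Treewidth 2.
One such decomposition:
Bags: B1 = {1, 2, 6}  B2 = {1, 2, 8}  B3 = {2, 8, 9}  B4 = {2, 3, 9}  B5 = {2, 3, 4}  B6 = {2, 4, 7}  B7 = {2, 5, 7}
Tree: B1–B2, B2–B3, B3–B4, B4–B5, B5–B6, B6–B7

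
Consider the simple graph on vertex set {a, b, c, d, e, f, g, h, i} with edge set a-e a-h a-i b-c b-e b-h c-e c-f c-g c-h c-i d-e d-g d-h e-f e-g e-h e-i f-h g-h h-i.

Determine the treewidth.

3

A width-3 tree decomposition is:
Bags: B1 = {d, e, g, h}  B2 = {c, e, g, h}  B3 = {c, e, h, i}  B4 = {c, e, f, h}  B5 = {b, c, e, h}  B6 = {a, e, h, i}
Tree: B1–B2, B2–B3, B2–B4, B4–B5, B3–B6
Each bag holds 4 vertices, so the decomposition has width 3, which upper-bounds the treewidth. On the other hand G contains the 4-clique {d, e, g, h}. A clique must lie in a single bag of any decomposition, so no decomposition can have width below 3. Therefore the treewidth is 3.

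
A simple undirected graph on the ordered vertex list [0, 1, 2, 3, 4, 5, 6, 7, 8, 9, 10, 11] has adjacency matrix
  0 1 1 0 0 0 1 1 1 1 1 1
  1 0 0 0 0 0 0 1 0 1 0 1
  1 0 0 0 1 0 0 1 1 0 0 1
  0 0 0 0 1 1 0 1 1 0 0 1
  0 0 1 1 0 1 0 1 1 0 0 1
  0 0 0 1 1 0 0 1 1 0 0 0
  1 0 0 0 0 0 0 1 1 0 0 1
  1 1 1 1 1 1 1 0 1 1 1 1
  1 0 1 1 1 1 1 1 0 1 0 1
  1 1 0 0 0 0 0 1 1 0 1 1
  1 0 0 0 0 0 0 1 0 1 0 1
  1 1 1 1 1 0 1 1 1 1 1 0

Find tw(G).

4

A width-4 tree decomposition is:
Bags: B1 = {0, 7, 8, 9, 11}  B2 = {0, 2, 7, 8, 11}  B3 = {0, 6, 7, 8, 11}  B4 = {2, 4, 7, 8, 11}  B5 = {3, 4, 7, 8, 11}  B6 = {0, 7, 9, 10, 11}  B7 = {3, 4, 5, 7, 8}  B8 = {0, 1, 7, 9, 11}
Tree: B1–B2, B1–B3, B2–B4, B4–B5, B1–B6, B5–B7, B6–B8
The largest bag has 5 vertices, giving width 4; this decomposition certifies tw(G) ≤ 4. On the other hand G contains the 5-clique {0, 7, 8, 9, 11}. A clique must lie in a single bag of any decomposition, so no decomposition can have width below 4. Combining the bounds, tw(G) = 4.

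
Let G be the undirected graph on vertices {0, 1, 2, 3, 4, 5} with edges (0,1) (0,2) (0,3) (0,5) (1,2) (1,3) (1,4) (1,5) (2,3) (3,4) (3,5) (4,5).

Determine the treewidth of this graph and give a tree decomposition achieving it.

Each bag holds 4 vertices, so the decomposition has width 3, which upper-bounds the treewidth. For the lower bound, the 4 vertices {0, 1, 2, 3} are pairwise adjacent, and any tree decomposition puts a clique entirely inside one bag — forcing width ≥ 3. The upper and lower bounds meet at 3, so that is the treewidth.

Treewidth 3.
One such decomposition:
Bags: B1 = {0, 1, 3, 5}  B2 = {0, 1, 2, 3}  B3 = {1, 3, 4, 5}
Tree: B1–B2, B1–B3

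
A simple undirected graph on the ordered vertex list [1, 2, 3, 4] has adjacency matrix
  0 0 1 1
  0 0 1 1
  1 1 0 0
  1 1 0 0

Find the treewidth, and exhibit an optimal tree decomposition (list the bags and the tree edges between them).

Treewidth 2.
One such decomposition:
Bags: B1 = {1, 3, 4}  B2 = {2, 3, 4}
Tree: B1–B2

Every bag has size at most 3, so the width is 3 − 1 = 2 and tw(G) ≤ 2. The edges 3–1–4–2–3 form a cycle, so G is not a tree and its treewidth is at least 2. Hence tw(G) = 2 exactly.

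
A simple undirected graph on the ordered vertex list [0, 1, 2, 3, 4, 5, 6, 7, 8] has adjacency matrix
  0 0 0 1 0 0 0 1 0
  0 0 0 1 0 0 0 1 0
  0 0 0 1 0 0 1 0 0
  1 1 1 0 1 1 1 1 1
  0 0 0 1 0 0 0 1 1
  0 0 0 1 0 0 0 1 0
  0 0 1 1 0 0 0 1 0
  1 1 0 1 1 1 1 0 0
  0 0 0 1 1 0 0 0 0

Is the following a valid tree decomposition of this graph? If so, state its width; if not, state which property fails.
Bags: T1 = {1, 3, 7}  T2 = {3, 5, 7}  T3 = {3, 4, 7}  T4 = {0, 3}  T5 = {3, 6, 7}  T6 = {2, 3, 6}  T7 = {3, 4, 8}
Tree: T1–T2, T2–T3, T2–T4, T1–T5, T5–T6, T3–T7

A tree decomposition must satisfy three properties: every vertex lies in some bag; for every edge, both endpoints lie together in some bag; and for every vertex, the bags containing it form a connected subtree. Here edge (7,0) lies in no bag, so the decomposition is invalid.

No — edge (7,0) lies in no bag.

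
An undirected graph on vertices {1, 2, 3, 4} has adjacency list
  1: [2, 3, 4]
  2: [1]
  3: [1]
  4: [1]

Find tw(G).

A width-1 tree decomposition is:
Bags: B1 = {1, 2}  B2 = {1, 3}  B3 = {1, 4}
Tree: B1–B2, B2–B3
The largest bag has 2 vertices, giving width 1; this decomposition certifies tw(G) ≤ 1. G has an edge, so its treewidth is at least 1. The upper and lower bounds meet at 1, so that is the treewidth.

1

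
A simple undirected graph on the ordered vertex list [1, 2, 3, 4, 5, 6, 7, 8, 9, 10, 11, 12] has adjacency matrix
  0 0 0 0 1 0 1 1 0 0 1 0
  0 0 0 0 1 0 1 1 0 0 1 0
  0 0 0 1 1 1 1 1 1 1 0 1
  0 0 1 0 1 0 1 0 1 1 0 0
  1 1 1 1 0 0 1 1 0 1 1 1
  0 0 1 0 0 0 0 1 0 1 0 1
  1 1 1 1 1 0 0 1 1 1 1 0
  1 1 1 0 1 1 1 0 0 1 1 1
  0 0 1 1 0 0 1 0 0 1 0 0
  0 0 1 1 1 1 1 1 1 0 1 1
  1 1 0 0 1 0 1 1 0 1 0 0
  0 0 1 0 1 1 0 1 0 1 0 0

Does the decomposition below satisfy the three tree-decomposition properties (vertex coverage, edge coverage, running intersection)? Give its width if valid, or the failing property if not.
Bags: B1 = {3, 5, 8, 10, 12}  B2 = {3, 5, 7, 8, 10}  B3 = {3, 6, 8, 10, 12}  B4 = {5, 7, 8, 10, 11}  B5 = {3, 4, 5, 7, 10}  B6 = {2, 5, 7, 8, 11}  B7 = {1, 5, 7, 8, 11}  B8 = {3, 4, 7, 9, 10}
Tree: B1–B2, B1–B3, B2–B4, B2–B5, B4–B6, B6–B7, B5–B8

Checking the three conditions: (i) the bags cover all of {1, 2, 3, 4, 5, 6, 7, 8, 9, 10, 11, 12}; (ii) for each edge, some bag contains both endpoints; (iii) the bags containing any fixed vertex form a subtree. All hold, so the decomposition is valid with width 5 − 1 = 4.

Yes; width 4.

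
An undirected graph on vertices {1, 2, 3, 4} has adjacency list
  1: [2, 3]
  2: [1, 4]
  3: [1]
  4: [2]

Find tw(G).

A width-1 tree decomposition is:
Bags: B1 = {1, 3}  B2 = {1, 2}  B3 = {2, 4}
Tree: B1–B2, B2–B3
Each bag holds 2 vertices, so the decomposition has width 1, which upper-bounds the treewidth. G has an edge, so its treewidth is at least 1. Hence tw(G) = 1 exactly.

1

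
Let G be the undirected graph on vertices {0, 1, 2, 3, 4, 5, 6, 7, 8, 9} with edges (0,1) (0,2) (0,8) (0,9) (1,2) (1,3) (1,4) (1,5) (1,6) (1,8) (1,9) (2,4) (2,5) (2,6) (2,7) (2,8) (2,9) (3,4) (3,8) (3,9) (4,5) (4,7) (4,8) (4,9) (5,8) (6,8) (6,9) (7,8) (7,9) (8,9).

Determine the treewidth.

A width-4 tree decomposition is:
Bags: B1 = {1, 2, 4, 8, 9}  B2 = {1, 2, 6, 8, 9}  B3 = {2, 4, 7, 8, 9}  B4 = {0, 1, 2, 8, 9}  B5 = {1, 2, 4, 5, 8}  B6 = {1, 3, 4, 8, 9}
Tree: B1–B2, B1–B3, B2–B4, B1–B5, B1–B6
Each bag holds 5 vertices, so the decomposition has width 4, which upper-bounds the treewidth. On the other hand G contains the 5-clique {0, 1, 2, 8, 9}. A clique must lie in a single bag of any decomposition, so no decomposition can have width below 4. The upper and lower bounds meet at 4, so that is the treewidth.

4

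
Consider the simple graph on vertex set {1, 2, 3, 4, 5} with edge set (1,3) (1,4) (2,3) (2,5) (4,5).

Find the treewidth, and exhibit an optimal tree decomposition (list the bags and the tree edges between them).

Treewidth 2.
One optimal decomposition is:
Bags: B1 = {1, 2, 3}  B2 = {1, 2, 5}  B3 = {1, 4, 5}
Tree: B1–B2, B2–B3

Every bag has size at most 3, so the width is 3 − 1 = 2 and tw(G) ≤ 2. For the lower bound, G contains the cycle 1–3–2–5–4–1, so G is not a forest; only forests have treewidth ≤ 1, hence tw(G) ≥ 2. Hence tw(G) = 2 exactly.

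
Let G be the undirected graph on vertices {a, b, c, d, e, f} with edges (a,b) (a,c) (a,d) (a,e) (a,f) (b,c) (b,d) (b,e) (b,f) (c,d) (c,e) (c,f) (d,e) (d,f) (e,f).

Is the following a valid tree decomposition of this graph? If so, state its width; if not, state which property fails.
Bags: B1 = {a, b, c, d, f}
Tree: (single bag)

No — vertex e appears in no bag.

A tree decomposition must satisfy three properties: every vertex lies in some bag; for every edge, both endpoints lie together in some bag; and for every vertex, the bags containing it form a connected subtree. Here vertex e appears in no bag, so the decomposition is invalid.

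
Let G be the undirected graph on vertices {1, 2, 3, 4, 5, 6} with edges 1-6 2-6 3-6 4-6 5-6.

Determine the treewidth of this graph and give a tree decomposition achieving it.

Treewidth 1.
One such decomposition:
Bags: B1 = {1, 6}  B2 = {2, 6}  B3 = {5, 6}  B4 = {3, 6}  B5 = {4, 6}
Tree: B1–B2, B1–B3, B2–B4, B4–B5

Each bag holds 2 vertices, so the decomposition has width 1, which upper-bounds the treewidth. Any graph with an edge has treewidth ≥ 1, and G has the edge 6–1. Therefore the treewidth is 1.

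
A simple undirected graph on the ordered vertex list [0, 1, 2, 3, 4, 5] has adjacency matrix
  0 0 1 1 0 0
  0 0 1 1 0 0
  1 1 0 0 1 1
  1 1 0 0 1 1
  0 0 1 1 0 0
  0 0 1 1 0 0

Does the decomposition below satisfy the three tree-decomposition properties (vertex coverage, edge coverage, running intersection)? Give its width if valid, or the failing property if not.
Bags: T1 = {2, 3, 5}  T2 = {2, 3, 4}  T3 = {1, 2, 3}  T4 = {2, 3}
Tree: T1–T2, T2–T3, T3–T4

No — vertex 0 appears in no bag.

A tree decomposition must satisfy three properties: every vertex lies in some bag; for every edge, both endpoints lie together in some bag; and for every vertex, the bags containing it form a connected subtree. Here vertex 0 appears in no bag, so the decomposition is invalid.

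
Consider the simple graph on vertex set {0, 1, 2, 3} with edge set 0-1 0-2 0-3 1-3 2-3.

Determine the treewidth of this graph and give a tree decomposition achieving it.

Treewidth 2.
Bags: B1 = {0, 1, 3}  B2 = {0, 2, 3}
Tree: B1–B2

Every bag has size at most 3, so the width is 3 − 1 = 2 and tw(G) ≤ 2. Conversely, {0, 1, 3} is a clique of size 3, and the vertices of any clique must share a bag in every tree decomposition; so some bag has ≥ 3 vertices and tw(G) ≥ 2. Hence tw(G) = 2 exactly.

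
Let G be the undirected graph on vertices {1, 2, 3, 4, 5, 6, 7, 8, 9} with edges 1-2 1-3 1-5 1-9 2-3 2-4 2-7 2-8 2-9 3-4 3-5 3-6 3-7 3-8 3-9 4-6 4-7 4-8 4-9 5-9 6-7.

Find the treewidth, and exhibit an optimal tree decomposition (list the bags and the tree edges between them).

Treewidth 3.
One optimal decomposition is:
Bags: B1 = {2, 3, 4, 7}  B2 = {2, 3, 4, 9}  B3 = {1, 2, 3, 9}  B4 = {1, 3, 5, 9}  B5 = {3, 4, 6, 7}  B6 = {2, 3, 4, 8}
Tree: B1–B2, B2–B3, B3–B4, B1–B5, B2–B6

The largest bag has 4 vertices, giving width 3; this decomposition certifies tw(G) ≤ 3. On the other hand G contains the 4-clique {1, 2, 3, 9}. A clique must lie in a single bag of any decomposition, so no decomposition can have width below 3. Hence tw(G) = 3 exactly.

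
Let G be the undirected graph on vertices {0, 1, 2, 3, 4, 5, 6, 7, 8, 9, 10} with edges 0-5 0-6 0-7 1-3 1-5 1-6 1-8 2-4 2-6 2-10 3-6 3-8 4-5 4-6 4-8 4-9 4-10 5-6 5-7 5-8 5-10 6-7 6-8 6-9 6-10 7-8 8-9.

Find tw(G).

A width-3 tree decomposition is:
Bags: B1 = {4, 5, 6, 8}  B2 = {1, 5, 6, 8}  B3 = {1, 3, 6, 8}  B4 = {4, 5, 6, 10}  B5 = {5, 6, 7, 8}  B6 = {4, 6, 8, 9}  B7 = {0, 5, 6, 7}  B8 = {2, 4, 6, 10}
Tree: B1–B2, B2–B3, B1–B4, B2–B5, B1–B6, B5–B7, B4–B8
Every bag has size at most 4, so the width is 4 − 1 = 3 and tw(G) ≤ 3. On the other hand G contains the 4-clique {4, 6, 8, 9}. A clique must lie in a single bag of any decomposition, so no decomposition can have width below 3. Hence tw(G) = 3 exactly.

3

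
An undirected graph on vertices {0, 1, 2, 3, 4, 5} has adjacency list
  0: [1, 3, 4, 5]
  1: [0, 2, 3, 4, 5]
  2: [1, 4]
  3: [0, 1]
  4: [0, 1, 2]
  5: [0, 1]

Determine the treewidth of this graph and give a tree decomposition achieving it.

Treewidth 2.
Bags: B1 = {0, 1, 5}  B2 = {0, 1, 3}  B3 = {0, 1, 4}  B4 = {1, 2, 4}
Tree: B1–B2, B2–B3, B3–B4

The largest bag has 3 vertices, giving width 2; this decomposition certifies tw(G) ≤ 2. On the other hand G contains the 3-clique {0, 1, 3}. A clique must lie in a single bag of any decomposition, so no decomposition can have width below 2. Combining the bounds, tw(G) = 2.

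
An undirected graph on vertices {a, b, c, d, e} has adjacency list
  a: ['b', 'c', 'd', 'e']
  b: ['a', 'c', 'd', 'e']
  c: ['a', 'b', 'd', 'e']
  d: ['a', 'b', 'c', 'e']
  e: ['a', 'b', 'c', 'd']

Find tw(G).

4

A width-4 tree decomposition is:
Bags: B1 = {a, b, c, d, e}
Tree: (single bag)
With just one bag of size 5, the width is 5 − 1 = 4, so tw(G) ≤ 4. On the other hand G contains the 5-clique {a, b, c, d, e}. A clique must lie in a single bag of any decomposition, so no decomposition can have width below 4. Hence tw(G) = 4 exactly.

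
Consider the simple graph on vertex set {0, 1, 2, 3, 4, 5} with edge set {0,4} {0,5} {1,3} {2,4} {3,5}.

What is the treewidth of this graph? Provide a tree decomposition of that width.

Treewidth 1.
Bags: B1 = {1, 3}  B2 = {3, 5}  B3 = {0, 5}  B4 = {0, 4}  B5 = {2, 4}
Tree: B1–B2, B2–B3, B3–B4, B4–B5

The largest bag has 2 vertices, giving width 1; this decomposition certifies tw(G) ≤ 1. G has an edge, so its treewidth is at least 1. Hence tw(G) = 1 exactly.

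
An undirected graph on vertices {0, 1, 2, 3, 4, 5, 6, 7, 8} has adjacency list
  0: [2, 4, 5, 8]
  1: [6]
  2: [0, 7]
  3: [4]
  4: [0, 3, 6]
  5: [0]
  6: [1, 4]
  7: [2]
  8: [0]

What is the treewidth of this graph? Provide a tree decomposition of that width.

Treewidth 1.
Bags: B1 = {3, 4}  B2 = {0, 4}  B3 = {0, 5}  B4 = {0, 8}  B5 = {0, 2}  B6 = {4, 6}  B7 = {1, 6}  B8 = {2, 7}
Tree: B1–B2, B2–B3, B2–B4, B4–B5, B2–B6, B6–B7, B5–B8

The largest bag has 2 vertices, giving width 1; this decomposition certifies tw(G) ≤ 1. Any graph with an edge has treewidth ≥ 1, and G has the edge 4–3. Hence tw(G) = 1 exactly.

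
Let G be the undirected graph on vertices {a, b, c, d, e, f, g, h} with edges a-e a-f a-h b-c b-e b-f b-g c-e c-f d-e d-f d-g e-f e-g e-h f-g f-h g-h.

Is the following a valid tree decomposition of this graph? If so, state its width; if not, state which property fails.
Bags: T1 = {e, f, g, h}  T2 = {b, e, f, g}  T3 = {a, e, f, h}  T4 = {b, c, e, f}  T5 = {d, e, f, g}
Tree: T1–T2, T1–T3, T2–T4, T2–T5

Yes; width 3.

Vertex coverage: the bags together contain {a, b, c, d, e, f, g, h}, the full vertex set. Edge coverage: each edge of G has both endpoints in at least one bag. Running intersection: for every vertex, the bags containing it form a connected subtree. All three properties hold, so this is a valid tree decomposition of width max|bag| − 1 = 3, and hence tw(G) ≤ 3.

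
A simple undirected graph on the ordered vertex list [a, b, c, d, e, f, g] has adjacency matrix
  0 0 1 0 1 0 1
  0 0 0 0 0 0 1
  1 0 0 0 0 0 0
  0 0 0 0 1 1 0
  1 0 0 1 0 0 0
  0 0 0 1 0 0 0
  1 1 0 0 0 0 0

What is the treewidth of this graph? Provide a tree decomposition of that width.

Treewidth 1.
Bags: B1 = {a, e}  B2 = {d, e}  B3 = {a, c}  B4 = {a, g}  B5 = {b, g}  B6 = {d, f}
Tree: B1–B2, B1–B3, B3–B4, B4–B5, B2–B6

Every bag has size at most 2, so the width is 2 − 1 = 1 and tw(G) ≤ 1. G has an edge, so its treewidth is at least 1. Therefore the treewidth is 1.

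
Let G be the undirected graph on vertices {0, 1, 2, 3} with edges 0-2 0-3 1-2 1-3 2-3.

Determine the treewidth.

A width-2 tree decomposition is:
Bags: B1 = {0, 2, 3}  B2 = {1, 2, 3}
Tree: B1–B2
The largest bag has 3 vertices, giving width 2; this decomposition certifies tw(G) ≤ 2. For the lower bound, the 3 vertices {0, 2, 3} are pairwise adjacent, and any tree decomposition puts a clique entirely inside one bag — forcing width ≥ 2. Therefore the treewidth is 2.

2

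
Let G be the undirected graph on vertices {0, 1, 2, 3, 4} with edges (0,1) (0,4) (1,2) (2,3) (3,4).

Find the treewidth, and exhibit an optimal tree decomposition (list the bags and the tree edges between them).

The largest bag has 3 vertices, giving width 2; this decomposition certifies tw(G) ≤ 2. The edges 0–4–3–2–1–0 form a cycle, so G is not a tree and its treewidth is at least 2. Combining the bounds, tw(G) = 2.

Treewidth 2.
One such decomposition:
Bags: B1 = {0, 3, 4}  B2 = {0, 2, 3}  B3 = {0, 1, 2}
Tree: B1–B2, B2–B3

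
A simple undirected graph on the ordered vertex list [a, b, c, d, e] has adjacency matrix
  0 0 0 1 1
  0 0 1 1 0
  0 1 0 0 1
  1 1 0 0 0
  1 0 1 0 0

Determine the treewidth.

2

A width-2 tree decomposition is:
Bags: B1 = {b, c, e}  B2 = {a, b, e}  B3 = {a, b, d}
Tree: B1–B2, B2–B3
Every bag has size at most 3, so the width is 3 − 1 = 2 and tw(G) ≤ 2. Since b–c–e–a–d–b is a cycle in G, G is not acyclic. Forests are exactly the graphs of treewidth ≤ 1, so tw(G) ≥ 2. The upper and lower bounds meet at 2, so that is the treewidth.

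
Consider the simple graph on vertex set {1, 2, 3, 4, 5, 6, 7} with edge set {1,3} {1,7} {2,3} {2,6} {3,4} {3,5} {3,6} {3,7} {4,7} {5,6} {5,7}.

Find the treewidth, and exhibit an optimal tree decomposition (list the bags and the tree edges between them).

Every bag has size at most 3, so the width is 3 − 1 = 2 and tw(G) ≤ 2. For the lower bound, the 3 vertices {2, 3, 6} are pairwise adjacent, and any tree decomposition puts a clique entirely inside one bag — forcing width ≥ 2. Hence tw(G) = 2 exactly.

Treewidth 2.
Bags: B1 = {3, 5, 6}  B2 = {3, 5, 7}  B3 = {1, 3, 7}  B4 = {2, 3, 6}  B5 = {3, 4, 7}
Tree: B1–B2, B2–B3, B1–B4, B2–B5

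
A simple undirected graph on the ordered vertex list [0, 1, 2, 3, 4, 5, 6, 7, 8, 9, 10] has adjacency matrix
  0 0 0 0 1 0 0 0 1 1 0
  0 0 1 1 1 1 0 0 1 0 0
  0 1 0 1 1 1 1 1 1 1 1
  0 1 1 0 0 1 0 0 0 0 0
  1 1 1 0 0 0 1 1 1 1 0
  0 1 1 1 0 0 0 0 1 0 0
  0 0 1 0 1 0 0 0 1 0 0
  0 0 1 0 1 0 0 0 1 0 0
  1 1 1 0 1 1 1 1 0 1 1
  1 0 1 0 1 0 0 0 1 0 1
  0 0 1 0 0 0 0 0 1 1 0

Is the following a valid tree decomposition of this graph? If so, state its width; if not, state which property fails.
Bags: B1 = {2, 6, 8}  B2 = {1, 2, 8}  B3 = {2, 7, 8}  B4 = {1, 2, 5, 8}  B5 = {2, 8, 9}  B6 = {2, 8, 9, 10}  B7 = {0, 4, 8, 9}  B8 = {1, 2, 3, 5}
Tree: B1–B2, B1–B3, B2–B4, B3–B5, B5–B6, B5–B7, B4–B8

No — edge (4,2) lies in no bag.

A tree decomposition must satisfy three properties: every vertex lies in some bag; for every edge, both endpoints lie together in some bag; and for every vertex, the bags containing it form a connected subtree. Here edge (4,2) lies in no bag, so the decomposition is invalid.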